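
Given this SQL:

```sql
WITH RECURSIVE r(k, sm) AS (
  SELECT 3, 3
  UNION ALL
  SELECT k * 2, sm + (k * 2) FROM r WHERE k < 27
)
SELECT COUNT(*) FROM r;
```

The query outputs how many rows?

Base: k=3, sm=3.
Iteration 1: 3 < 27 holds -> k = 3 * 2 = 6, sm = 3 + 6 = 9.
Iteration 2: 6 < 27 holds -> k = 6 * 2 = 12, sm = 9 + 12 = 21.
Iteration 3: 12 < 27 holds -> k = 12 * 2 = 24, sm = 21 + 24 = 45.
Iteration 4: 24 < 27 holds -> k = 24 * 2 = 48, sm = 45 + 48 = 93.
Iteration 5: 48 < 27 fails; recursion stops.
Total rows emitted: 5.

5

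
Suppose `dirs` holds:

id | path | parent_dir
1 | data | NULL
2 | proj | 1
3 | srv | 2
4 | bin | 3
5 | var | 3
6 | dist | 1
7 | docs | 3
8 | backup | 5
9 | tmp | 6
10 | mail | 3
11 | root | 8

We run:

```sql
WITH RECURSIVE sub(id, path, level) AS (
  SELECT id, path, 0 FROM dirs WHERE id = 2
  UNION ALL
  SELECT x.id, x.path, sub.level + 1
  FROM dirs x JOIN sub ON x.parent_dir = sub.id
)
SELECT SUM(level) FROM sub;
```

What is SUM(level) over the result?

Base: id=2 (proj) at level 0.
Iteration 1: rows with parent_dir in {2} -> srv (id 3, level 1).
Iteration 2: rows with parent_dir in {3} -> bin (id 4, level 2), var (id 5, level 2), docs (id 7, level 2), mail (id 10, level 2).
Iteration 3: rows with parent_dir in {4,5,7,10} -> backup (id 8, level 3).
Iteration 4: rows with parent_dir in {8} -> root (id 11, level 4).
Iteration 5: no rows with parent_dir in {11}; recursion stops.
SUM(level) = 0 + 1 + 2 + 2 + 2 + 2 + 3 + 4 = 16.

16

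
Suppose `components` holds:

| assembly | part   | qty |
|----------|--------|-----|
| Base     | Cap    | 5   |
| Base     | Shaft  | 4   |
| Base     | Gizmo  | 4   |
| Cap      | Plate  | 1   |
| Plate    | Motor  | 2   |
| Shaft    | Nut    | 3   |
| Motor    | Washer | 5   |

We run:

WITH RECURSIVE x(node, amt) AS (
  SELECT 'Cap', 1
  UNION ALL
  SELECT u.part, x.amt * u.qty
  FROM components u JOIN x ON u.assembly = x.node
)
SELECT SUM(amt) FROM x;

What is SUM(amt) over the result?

14

Base: (Cap, amt=1).
Iteration 1: components of {Cap} -> Plate = 1*1 = 1.
Iteration 2: components of {Plate} -> Motor = 1*2 = 2.
Iteration 3: components of {Motor} -> Washer = 2*5 = 10.
Iteration 4: no further components; recursion stops.
SUM(amt) = 1 + 1 + 2 + 10 = 14.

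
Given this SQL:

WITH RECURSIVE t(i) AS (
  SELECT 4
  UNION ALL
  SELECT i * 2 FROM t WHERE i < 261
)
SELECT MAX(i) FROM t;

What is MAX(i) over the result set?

Base: i=4.
Iteration 1: 4 < 261 holds -> i = 4 * 2 = 8.
Iteration 2: 8 < 261 holds -> i = 8 * 2 = 16.
Iteration 3: 16 < 261 holds -> i = 16 * 2 = 32.
Iteration 4: 32 < 261 holds -> i = 32 * 2 = 64.
Iteration 5: 64 < 261 holds -> i = 64 * 2 = 128.
Iteration 6: 128 < 261 holds -> i = 128 * 2 = 256.
Iteration 7: 256 < 261 holds -> i = 256 * 2 = 512.
Iteration 8: 512 < 261 fails; recursion stops.
i values: 4, 8, 16, 32, 64, 128, 256, 512; the maximum is 512.

512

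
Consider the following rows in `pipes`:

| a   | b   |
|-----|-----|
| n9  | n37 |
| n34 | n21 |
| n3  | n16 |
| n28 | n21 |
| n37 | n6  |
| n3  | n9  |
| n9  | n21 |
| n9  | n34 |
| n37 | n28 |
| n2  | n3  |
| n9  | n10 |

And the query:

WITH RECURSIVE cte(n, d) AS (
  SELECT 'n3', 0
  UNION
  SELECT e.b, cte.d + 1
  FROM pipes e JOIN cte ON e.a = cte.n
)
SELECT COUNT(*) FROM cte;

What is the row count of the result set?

Base: (n3, d=0).
Iteration 1: edges from {n3} -> (n16, d=1), (n9, d=1).
Iteration 2: edges from {n16,n9} -> (n10, d=2), (n21, d=2), (n34, d=2), (n37, d=2).
Iteration 3: edges from {n10,n21,n34,n37} -> (n21, d=3), (n28, d=3), (n6, d=3).
Iteration 4: edges from {n21,n28,n6} -> (n21, d=4).
Iteration 5: no outgoing edges from {n21}; recursion stops.
Total rows emitted: 11.

11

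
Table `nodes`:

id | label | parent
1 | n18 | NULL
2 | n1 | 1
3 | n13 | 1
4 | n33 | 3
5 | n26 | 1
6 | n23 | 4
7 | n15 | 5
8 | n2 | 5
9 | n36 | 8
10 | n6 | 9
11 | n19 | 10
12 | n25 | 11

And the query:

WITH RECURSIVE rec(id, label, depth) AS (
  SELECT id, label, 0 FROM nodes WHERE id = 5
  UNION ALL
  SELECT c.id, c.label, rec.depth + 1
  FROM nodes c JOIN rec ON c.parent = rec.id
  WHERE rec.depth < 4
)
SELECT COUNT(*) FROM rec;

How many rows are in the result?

6

Base: id=5 (n26) at depth 0.
Iteration 1: rows with parent in {5} -> n15 (id 7, depth 1), n2 (id 8, depth 1).
Iteration 2: rows with parent in {7,8} -> n36 (id 9, depth 2).
Iteration 3: rows with parent in {9} -> n6 (id 10, depth 3).
Iteration 4: rows with parent in {10} -> n19 (id 11, depth 4).
Iteration 5: depth < 4 fails for all current rows; recursion stops.
Total rows emitted: 6.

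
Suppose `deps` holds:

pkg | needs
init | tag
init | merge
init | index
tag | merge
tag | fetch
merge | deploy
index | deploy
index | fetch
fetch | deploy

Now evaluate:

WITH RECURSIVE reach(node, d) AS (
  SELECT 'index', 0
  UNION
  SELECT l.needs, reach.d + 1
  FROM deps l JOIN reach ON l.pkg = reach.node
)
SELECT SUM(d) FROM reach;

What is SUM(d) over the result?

4

Base: (index, d=0).
Iteration 1: edges from {index} -> (deploy, d=1), (fetch, d=1).
Iteration 2: edges from {deploy,fetch} -> (deploy, d=2).
Iteration 3: no outgoing edges from {deploy}; recursion stops.
SUM(d) = 0 + 1 + 1 + 2 = 4.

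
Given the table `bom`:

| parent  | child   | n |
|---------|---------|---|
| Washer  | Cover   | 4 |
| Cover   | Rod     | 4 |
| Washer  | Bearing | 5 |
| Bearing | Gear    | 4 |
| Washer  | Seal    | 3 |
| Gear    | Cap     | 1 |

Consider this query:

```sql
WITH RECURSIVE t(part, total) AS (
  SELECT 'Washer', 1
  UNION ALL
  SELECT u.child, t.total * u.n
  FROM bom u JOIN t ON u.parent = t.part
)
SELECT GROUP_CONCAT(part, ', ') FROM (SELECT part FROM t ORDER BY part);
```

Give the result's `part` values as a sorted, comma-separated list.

Bearing, Cap, Cover, Gear, Rod, Seal, Washer

Base: (Washer, total=1).
Iteration 1: components of {Washer} -> Bearing = 1*5 = 5, Cover = 1*4 = 4, Seal = 1*3 = 3.
Iteration 2: components of {Bearing,Cover,Seal} -> Gear = 5*4 = 20, Rod = 4*4 = 16.
Iteration 3: components of {Gear,Rod} -> Cap = 20*1 = 20.
Iteration 4: no further components; recursion stops.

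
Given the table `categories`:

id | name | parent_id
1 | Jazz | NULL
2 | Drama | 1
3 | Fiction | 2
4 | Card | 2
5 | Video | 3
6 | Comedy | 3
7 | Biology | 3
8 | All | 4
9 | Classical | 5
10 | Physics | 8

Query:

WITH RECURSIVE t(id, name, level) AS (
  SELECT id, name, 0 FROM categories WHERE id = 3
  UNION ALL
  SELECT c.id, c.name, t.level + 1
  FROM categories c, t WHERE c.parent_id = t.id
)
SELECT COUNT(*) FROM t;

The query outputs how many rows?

5

Base: id=3 (Fiction) at level 0.
Iteration 1: rows with parent_id in {3} -> Video (id 5, level 1), Comedy (id 6, level 1), Biology (id 7, level 1).
Iteration 2: rows with parent_id in {5,6,7} -> Classical (id 9, level 2).
Iteration 3: no rows with parent_id in {9}; recursion stops.
Total rows emitted: 5.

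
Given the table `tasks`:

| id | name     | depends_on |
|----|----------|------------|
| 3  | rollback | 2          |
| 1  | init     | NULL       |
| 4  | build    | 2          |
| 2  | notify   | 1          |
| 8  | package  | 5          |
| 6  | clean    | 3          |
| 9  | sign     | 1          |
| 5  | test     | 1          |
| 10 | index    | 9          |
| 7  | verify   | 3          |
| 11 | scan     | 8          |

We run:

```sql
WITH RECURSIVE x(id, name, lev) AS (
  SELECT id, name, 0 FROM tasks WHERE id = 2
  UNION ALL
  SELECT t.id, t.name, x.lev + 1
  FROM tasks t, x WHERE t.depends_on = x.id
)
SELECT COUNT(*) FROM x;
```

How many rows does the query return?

Base: id=2 (notify) at lev 0.
Iteration 1: rows with depends_on in {2} -> rollback (id 3, lev 1), build (id 4, lev 1).
Iteration 2: rows with depends_on in {3,4} -> clean (id 6, lev 2), verify (id 7, lev 2).
Iteration 3: no rows with depends_on in {6,7}; recursion stops.
Total rows emitted: 5.

5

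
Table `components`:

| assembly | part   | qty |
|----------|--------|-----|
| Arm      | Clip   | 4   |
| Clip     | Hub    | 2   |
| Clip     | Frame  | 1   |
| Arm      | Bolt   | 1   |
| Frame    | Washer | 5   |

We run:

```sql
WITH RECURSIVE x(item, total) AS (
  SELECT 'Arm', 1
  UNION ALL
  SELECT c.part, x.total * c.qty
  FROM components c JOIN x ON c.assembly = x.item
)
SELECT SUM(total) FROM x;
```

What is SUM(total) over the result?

Base: (Arm, total=1).
Iteration 1: components of {Arm} -> Bolt = 1*1 = 1, Clip = 1*4 = 4.
Iteration 2: components of {Bolt,Clip} -> Frame = 4*1 = 4, Hub = 4*2 = 8.
Iteration 3: components of {Frame,Hub} -> Washer = 4*5 = 20.
Iteration 4: no further components; recursion stops.
SUM(total) = 1 + 4 + 1 + 8 + 4 + 20 = 38.

38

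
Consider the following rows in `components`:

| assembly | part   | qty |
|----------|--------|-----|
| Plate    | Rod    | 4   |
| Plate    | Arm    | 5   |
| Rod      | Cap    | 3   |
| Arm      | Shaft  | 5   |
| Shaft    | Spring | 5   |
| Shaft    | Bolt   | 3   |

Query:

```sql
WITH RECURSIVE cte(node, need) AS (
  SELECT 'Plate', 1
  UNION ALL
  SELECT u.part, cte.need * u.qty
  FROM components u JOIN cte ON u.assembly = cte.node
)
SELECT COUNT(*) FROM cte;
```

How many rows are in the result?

Base: (Plate, need=1).
Iteration 1: components of {Plate} -> Arm = 1*5 = 5, Rod = 1*4 = 4.
Iteration 2: components of {Arm,Rod} -> Cap = 4*3 = 12, Shaft = 5*5 = 25.
Iteration 3: components of {Cap,Shaft} -> Bolt = 25*3 = 75, Spring = 25*5 = 125.
Iteration 4: no further components; recursion stops.
Total rows emitted: 7.

7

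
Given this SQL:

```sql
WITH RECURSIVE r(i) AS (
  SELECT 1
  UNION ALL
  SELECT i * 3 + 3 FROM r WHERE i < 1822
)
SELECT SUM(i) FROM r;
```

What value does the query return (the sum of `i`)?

Base: i=1.
Iteration 1: 1 < 1822 holds -> i = 1 * 3 + 3 = 6.
Iteration 2: 6 < 1822 holds -> i = 6 * 3 + 3 = 21.
Iteration 3: 21 < 1822 holds -> i = 21 * 3 + 3 = 66.
Iteration 4: 66 < 1822 holds -> i = 66 * 3 + 3 = 201.
Iteration 5: 201 < 1822 holds -> i = 201 * 3 + 3 = 606.
Iteration 6: 606 < 1822 holds -> i = 606 * 3 + 3 = 1821.
Iteration 7: 1821 < 1822 holds -> i = 1821 * 3 + 3 = 5466.
Iteration 8: 5466 < 1822 fails; recursion stops.
SUM(i) = 1 + 6 + 21 + 66 + 201 + 606 + 1821 + 5466 = 8188.

8188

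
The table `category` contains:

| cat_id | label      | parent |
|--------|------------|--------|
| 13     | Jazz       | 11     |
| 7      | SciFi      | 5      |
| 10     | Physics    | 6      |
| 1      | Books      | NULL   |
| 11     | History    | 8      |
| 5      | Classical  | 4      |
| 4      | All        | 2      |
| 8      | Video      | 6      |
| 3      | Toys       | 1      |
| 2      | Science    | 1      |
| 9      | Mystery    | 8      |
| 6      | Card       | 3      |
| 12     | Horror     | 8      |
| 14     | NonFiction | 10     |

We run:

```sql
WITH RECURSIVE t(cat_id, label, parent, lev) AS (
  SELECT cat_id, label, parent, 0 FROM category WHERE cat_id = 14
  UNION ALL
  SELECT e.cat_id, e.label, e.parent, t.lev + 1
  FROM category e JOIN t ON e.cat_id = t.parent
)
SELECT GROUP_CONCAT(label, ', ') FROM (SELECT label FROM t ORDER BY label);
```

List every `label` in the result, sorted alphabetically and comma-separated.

Books, Card, NonFiction, Physics, Toys

Base: cat_id=14 (NonFiction), parent=10, lev 0.
Iteration 1: join on cat_id=10 -> Physics (id 10, parent=6, lev 1).
Iteration 2: join on cat_id=6 -> Card (id 6, parent=3, lev 2).
Iteration 3: join on cat_id=3 -> Toys (id 3, parent=1, lev 3).
Iteration 4: join on cat_id=1 -> Books (id 1, parent=NULL, lev 4).
Iteration 5: parent is NULL; no match; recursion stops.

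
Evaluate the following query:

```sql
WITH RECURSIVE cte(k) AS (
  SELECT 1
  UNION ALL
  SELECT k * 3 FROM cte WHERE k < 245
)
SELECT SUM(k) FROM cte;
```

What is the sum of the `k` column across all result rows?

1093

Base: k=1.
Iteration 1: 1 < 245 holds -> k = 1 * 3 = 3.
Iteration 2: 3 < 245 holds -> k = 3 * 3 = 9.
Iteration 3: 9 < 245 holds -> k = 9 * 3 = 27.
Iteration 4: 27 < 245 holds -> k = 27 * 3 = 81.
Iteration 5: 81 < 245 holds -> k = 81 * 3 = 243.
Iteration 6: 243 < 245 holds -> k = 243 * 3 = 729.
Iteration 7: 729 < 245 fails; recursion stops.
SUM(k) = 1 + 3 + 9 + 27 + 81 + 243 + 729 = 1093.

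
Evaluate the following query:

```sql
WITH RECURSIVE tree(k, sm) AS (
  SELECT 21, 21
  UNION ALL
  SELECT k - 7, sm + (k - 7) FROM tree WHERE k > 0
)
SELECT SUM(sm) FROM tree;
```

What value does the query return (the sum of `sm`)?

Base: k=21, sm=21.
Iteration 1: 21 > 0 holds -> k = 21 - 7 = 14, sm = 21 + 14 = 35.
Iteration 2: 14 > 0 holds -> k = 14 - 7 = 7, sm = 35 + 7 = 42.
Iteration 3: 7 > 0 holds -> k = 7 - 7 = 0, sm = 42 + 0 = 42.
Iteration 4: 0 > 0 fails; recursion stops.
SUM(sm) = 21 + 35 + 42 + 42 = 140.

140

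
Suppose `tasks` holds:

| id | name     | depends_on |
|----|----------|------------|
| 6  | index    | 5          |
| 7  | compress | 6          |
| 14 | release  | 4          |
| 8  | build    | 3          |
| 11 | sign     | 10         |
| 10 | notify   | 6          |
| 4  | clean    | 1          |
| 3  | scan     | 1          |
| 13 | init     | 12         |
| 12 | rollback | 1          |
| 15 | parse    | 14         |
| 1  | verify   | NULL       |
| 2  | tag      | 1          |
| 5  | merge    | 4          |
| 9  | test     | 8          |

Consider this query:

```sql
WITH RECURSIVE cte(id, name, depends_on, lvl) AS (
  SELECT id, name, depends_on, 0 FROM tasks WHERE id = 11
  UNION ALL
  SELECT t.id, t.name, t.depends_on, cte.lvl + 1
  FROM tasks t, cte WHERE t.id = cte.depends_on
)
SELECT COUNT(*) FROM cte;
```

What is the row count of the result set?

6

Base: id=11 (sign), depends_on=10, lvl 0.
Iteration 1: join on id=10 -> notify (id 10, depends_on=6, lvl 1).
Iteration 2: join on id=6 -> index (id 6, depends_on=5, lvl 2).
Iteration 3: join on id=5 -> merge (id 5, depends_on=4, lvl 3).
Iteration 4: join on id=4 -> clean (id 4, depends_on=1, lvl 4).
Iteration 5: join on id=1 -> verify (id 1, depends_on=NULL, lvl 5).
Iteration 6: depends_on is NULL; no match; recursion stops.
Total rows emitted: 6.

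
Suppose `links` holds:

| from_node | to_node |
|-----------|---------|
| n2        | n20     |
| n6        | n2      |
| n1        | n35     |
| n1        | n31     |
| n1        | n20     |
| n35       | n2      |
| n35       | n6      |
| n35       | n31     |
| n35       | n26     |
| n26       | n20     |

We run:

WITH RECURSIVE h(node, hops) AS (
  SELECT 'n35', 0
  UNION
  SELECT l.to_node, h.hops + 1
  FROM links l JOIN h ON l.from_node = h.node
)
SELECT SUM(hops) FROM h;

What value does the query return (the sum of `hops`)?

11

Base: (n35, hops=0).
Iteration 1: edges from {n35} -> (n2, hops=1), (n26, hops=1), (n31, hops=1), (n6, hops=1).
Iteration 2: edges from {n2,n26,n31,n6} -> (n2, hops=2), (n20, hops=2). [UNION drops 1 duplicate row(s)]
Iteration 3: edges from {n2,n20} -> (n20, hops=3).
Iteration 4: no outgoing edges from {n20}; recursion stops.
SUM(hops) = 0 + 1 + 1 + 1 + 1 + 2 + 2 + 3 = 11.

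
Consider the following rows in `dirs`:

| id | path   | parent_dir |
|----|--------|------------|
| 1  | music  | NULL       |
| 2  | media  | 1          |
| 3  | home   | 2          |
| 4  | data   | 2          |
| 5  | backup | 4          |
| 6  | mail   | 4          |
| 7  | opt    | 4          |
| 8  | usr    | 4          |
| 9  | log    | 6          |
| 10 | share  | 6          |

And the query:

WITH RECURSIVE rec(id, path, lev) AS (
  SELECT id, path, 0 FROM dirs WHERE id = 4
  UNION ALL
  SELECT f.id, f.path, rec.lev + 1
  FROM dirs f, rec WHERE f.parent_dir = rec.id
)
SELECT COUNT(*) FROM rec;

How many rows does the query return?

7

Base: id=4 (data) at lev 0.
Iteration 1: rows with parent_dir in {4} -> backup (id 5, lev 1), mail (id 6, lev 1), opt (id 7, lev 1), usr (id 8, lev 1).
Iteration 2: rows with parent_dir in {5,6,7,8} -> log (id 9, lev 2), share (id 10, lev 2).
Iteration 3: no rows with parent_dir in {9,10}; recursion stops.
Total rows emitted: 7.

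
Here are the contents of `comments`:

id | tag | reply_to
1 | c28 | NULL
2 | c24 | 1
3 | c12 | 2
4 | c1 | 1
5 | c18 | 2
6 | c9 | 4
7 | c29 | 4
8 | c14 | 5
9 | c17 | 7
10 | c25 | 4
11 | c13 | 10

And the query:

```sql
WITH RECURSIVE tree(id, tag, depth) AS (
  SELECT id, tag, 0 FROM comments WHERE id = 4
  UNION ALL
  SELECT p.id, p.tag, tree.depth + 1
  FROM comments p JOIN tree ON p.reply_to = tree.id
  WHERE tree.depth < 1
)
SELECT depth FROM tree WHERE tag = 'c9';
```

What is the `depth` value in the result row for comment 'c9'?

1

Base: id=4 (c1) at depth 0.
Iteration 1: rows with reply_to in {4} -> c9 (id 6, depth 1), c29 (id 7, depth 1), c25 (id 10, depth 1).
Iteration 2: depth < 1 fails for all current rows; recursion stops.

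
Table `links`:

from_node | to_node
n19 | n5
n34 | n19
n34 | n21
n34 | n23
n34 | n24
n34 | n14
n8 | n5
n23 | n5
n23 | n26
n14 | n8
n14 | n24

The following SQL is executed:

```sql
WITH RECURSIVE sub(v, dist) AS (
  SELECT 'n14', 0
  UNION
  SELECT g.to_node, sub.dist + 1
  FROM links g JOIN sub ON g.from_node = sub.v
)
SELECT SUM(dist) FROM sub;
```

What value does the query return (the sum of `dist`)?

Base: (n14, dist=0).
Iteration 1: edges from {n14} -> (n24, dist=1), (n8, dist=1).
Iteration 2: edges from {n24,n8} -> (n5, dist=2).
Iteration 3: no outgoing edges from {n5}; recursion stops.
SUM(dist) = 0 + 1 + 1 + 2 = 4.

4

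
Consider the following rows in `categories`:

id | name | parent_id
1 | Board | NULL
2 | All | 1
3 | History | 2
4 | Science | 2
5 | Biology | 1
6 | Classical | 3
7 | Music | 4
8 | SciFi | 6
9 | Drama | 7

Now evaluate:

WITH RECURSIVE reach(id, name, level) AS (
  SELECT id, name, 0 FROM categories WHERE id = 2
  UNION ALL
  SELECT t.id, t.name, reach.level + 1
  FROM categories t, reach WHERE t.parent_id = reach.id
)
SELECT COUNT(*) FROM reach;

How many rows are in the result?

Base: id=2 (All) at level 0.
Iteration 1: rows with parent_id in {2} -> History (id 3, level 1), Science (id 4, level 1).
Iteration 2: rows with parent_id in {3,4} -> Classical (id 6, level 2), Music (id 7, level 2).
Iteration 3: rows with parent_id in {6,7} -> SciFi (id 8, level 3), Drama (id 9, level 3).
Iteration 4: no rows with parent_id in {8,9}; recursion stops.
Total rows emitted: 7.

7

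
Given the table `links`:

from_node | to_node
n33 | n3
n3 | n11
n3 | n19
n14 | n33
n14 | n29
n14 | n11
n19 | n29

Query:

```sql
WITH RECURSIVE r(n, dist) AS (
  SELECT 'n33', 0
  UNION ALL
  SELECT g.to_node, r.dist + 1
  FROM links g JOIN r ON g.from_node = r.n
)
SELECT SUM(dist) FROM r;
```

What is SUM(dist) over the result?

8

Base: (n33, dist=0).
Iteration 1: edges from {n33} -> (n3, dist=1).
Iteration 2: edges from {n3} -> (n11, dist=2), (n19, dist=2).
Iteration 3: edges from {n11,n19} -> (n29, dist=3).
Iteration 4: no outgoing edges from {n29}; recursion stops.
SUM(dist) = 0 + 1 + 2 + 2 + 3 = 8.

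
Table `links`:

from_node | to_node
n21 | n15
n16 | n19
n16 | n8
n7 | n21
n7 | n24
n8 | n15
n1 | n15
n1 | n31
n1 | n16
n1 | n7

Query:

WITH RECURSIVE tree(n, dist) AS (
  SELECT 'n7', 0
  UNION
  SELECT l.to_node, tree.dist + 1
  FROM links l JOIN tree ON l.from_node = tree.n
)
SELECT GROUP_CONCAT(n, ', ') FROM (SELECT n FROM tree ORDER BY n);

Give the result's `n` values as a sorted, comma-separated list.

Base: (n7, dist=0).
Iteration 1: edges from {n7} -> (n21, dist=1), (n24, dist=1).
Iteration 2: edges from {n21,n24} -> (n15, dist=2).
Iteration 3: no outgoing edges from {n15}; recursion stops.

n15, n21, n24, n7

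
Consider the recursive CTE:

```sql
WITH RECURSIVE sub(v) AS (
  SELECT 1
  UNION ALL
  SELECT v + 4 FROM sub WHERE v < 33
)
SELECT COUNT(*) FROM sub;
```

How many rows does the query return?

9

Base: v=1.
Iteration 1: 1 < 33 holds -> v = 1 + 4 = 5.
Iteration 2: 5 < 33 holds -> v = 5 + 4 = 9.
Iteration 3: 9 < 33 holds -> v = 9 + 4 = 13.
Iteration 4: 13 < 33 holds -> v = 13 + 4 = 17.
Iteration 5: 17 < 33 holds -> v = 17 + 4 = 21.
Iteration 6: 21 < 33 holds -> v = 21 + 4 = 25.
Iteration 7: 25 < 33 holds -> v = 25 + 4 = 29.
Iteration 8: 29 < 33 holds -> v = 29 + 4 = 33.
Iteration 9: 33 < 33 fails; recursion stops.
Total rows emitted: 9.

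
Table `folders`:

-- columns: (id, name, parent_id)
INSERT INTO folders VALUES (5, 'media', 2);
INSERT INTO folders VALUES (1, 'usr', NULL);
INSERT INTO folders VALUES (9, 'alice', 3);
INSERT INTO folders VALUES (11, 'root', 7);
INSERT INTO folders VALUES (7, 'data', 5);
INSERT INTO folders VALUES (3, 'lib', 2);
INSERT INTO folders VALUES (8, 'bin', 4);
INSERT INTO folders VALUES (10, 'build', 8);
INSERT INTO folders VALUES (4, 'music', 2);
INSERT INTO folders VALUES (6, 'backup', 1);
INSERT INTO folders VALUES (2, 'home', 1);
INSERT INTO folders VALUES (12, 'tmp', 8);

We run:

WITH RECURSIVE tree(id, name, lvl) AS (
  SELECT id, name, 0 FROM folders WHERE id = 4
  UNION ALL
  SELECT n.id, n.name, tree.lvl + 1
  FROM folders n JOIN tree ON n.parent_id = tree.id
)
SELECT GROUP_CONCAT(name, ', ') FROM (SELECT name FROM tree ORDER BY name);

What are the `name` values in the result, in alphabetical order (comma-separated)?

bin, build, music, tmp

Base: id=4 (music) at lvl 0.
Iteration 1: rows with parent_id in {4} -> bin (id 8, lvl 1).
Iteration 2: rows with parent_id in {8} -> build (id 10, lvl 2), tmp (id 12, lvl 2).
Iteration 3: no rows with parent_id in {10,12}; recursion stops.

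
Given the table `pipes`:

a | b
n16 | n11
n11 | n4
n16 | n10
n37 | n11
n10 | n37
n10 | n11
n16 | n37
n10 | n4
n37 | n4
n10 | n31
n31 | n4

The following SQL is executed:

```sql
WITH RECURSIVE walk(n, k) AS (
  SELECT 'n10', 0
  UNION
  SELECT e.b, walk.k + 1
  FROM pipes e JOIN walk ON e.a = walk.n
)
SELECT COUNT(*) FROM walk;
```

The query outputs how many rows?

Base: (n10, k=0).
Iteration 1: edges from {n10} -> (n11, k=1), (n31, k=1), (n37, k=1), (n4, k=1).
Iteration 2: edges from {n11,n31,n37,n4} -> (n11, k=2), (n4, k=2). [UNION drops 2 duplicate row(s)]
Iteration 3: edges from {n11,n4} -> (n4, k=3).
Iteration 4: no outgoing edges from {n4}; recursion stops.
Total rows emitted: 8.

8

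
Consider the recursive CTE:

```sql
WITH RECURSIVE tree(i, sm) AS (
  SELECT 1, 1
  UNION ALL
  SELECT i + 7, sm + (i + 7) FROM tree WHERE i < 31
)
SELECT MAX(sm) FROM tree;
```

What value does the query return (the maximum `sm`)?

Base: i=1, sm=1.
Iteration 1: 1 < 31 holds -> i = 1 + 7 = 8, sm = 1 + 8 = 9.
Iteration 2: 8 < 31 holds -> i = 8 + 7 = 15, sm = 9 + 15 = 24.
Iteration 3: 15 < 31 holds -> i = 15 + 7 = 22, sm = 24 + 22 = 46.
Iteration 4: 22 < 31 holds -> i = 22 + 7 = 29, sm = 46 + 29 = 75.
Iteration 5: 29 < 31 holds -> i = 29 + 7 = 36, sm = 75 + 36 = 111.
Iteration 6: 36 < 31 fails; recursion stops.
sm values: 1, 9, 24, 46, 75, 111; the maximum is 111.

111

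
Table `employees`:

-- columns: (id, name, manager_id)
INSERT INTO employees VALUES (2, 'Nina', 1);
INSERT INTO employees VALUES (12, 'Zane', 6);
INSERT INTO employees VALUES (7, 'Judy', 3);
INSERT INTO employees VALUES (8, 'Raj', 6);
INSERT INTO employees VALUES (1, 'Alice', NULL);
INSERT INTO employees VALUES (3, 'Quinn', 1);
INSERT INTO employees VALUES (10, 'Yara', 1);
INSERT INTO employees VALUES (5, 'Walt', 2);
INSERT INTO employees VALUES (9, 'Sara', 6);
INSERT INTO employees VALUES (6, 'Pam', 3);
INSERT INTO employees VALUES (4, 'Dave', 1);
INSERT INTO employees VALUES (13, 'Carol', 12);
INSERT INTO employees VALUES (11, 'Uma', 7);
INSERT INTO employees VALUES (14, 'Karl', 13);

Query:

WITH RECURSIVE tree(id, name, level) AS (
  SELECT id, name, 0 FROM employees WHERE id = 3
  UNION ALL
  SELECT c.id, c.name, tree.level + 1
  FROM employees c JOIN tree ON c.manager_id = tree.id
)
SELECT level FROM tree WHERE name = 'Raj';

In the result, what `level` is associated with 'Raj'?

Base: id=3 (Quinn) at level 0.
Iteration 1: rows with manager_id in {3} -> Pam (id 6, level 1), Judy (id 7, level 1).
Iteration 2: rows with manager_id in {6,7} -> Raj (id 8, level 2), Sara (id 9, level 2), Uma (id 11, level 2), Zane (id 12, level 2).
Iteration 3: rows with manager_id in {8,9,11,12} -> Carol (id 13, level 3).
Iteration 4: rows with manager_id in {13} -> Karl (id 14, level 4).
Iteration 5: no rows with manager_id in {14}; recursion stops.

2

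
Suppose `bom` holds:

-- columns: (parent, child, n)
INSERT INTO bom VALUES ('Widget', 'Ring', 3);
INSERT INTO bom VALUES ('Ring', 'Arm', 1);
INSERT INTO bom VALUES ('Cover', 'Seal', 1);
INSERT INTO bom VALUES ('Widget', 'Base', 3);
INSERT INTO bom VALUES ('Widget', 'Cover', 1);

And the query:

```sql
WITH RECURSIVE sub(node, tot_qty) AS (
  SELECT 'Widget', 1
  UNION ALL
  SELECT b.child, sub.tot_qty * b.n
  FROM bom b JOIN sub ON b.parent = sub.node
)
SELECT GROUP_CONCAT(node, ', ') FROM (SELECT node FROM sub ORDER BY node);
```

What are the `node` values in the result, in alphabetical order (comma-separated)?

Arm, Base, Cover, Ring, Seal, Widget

Base: (Widget, tot_qty=1).
Iteration 1: components of {Widget} -> Base = 1*3 = 3, Cover = 1*1 = 1, Ring = 1*3 = 3.
Iteration 2: components of {Base,Cover,Ring} -> Arm = 3*1 = 3, Seal = 1*1 = 1.
Iteration 3: no further components; recursion stops.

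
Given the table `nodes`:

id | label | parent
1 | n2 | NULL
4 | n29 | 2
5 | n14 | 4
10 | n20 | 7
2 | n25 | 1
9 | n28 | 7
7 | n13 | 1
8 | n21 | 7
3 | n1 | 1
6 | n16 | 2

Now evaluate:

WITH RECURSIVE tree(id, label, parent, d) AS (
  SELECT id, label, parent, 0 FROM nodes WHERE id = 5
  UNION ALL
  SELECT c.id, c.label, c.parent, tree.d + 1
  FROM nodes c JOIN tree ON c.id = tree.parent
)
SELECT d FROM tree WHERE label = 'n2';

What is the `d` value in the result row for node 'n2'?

Base: id=5 (n14), parent=4, d 0.
Iteration 1: join on id=4 -> n29 (id 4, parent=2, d 1).
Iteration 2: join on id=2 -> n25 (id 2, parent=1, d 2).
Iteration 3: join on id=1 -> n2 (id 1, parent=NULL, d 3).
Iteration 4: parent is NULL; no match; recursion stops.

3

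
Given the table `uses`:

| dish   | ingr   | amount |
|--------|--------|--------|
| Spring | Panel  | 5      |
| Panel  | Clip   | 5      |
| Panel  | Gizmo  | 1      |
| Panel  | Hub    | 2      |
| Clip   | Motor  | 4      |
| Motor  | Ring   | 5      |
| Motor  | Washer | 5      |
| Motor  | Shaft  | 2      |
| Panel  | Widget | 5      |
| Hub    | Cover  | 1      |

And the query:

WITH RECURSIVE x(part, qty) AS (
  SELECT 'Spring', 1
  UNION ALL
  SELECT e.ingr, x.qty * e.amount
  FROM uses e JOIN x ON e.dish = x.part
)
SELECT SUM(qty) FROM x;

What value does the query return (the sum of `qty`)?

1381

Base: (Spring, qty=1).
Iteration 1: components of {Spring} -> Panel = 1*5 = 5.
Iteration 2: components of {Panel} -> Clip = 5*5 = 25, Gizmo = 5*1 = 5, Hub = 5*2 = 10, Widget = 5*5 = 25.
Iteration 3: components of {Clip,Gizmo,Hub,Widget} -> Cover = 10*1 = 10, Motor = 25*4 = 100.
Iteration 4: components of {Cover,Motor} -> Ring = 100*5 = 500, Shaft = 100*2 = 200, Washer = 100*5 = 500.
Iteration 5: no further components; recursion stops.
SUM(qty) = 1 + 5 + 25 + 5 + 10 + 25 + 100 + 10 + 500 + 500 + 200 = 1381.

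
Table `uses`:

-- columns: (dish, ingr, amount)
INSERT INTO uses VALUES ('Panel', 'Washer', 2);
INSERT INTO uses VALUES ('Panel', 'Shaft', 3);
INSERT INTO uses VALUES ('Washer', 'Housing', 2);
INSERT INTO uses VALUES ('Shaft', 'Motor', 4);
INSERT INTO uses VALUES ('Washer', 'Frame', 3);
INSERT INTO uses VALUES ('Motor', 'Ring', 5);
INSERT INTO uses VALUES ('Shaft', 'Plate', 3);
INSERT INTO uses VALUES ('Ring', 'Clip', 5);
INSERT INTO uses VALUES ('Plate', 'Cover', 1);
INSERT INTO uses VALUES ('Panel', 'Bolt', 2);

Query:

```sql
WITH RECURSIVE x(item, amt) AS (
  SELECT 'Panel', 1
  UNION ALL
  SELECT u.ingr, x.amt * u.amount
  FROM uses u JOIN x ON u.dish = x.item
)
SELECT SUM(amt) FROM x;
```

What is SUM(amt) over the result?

Base: (Panel, amt=1).
Iteration 1: components of {Panel} -> Bolt = 1*2 = 2, Shaft = 1*3 = 3, Washer = 1*2 = 2.
Iteration 2: components of {Bolt,Shaft,Washer} -> Frame = 2*3 = 6, Housing = 2*2 = 4, Motor = 3*4 = 12, Plate = 3*3 = 9.
Iteration 3: components of {Frame,Housing,Motor,Plate} -> Cover = 9*1 = 9, Ring = 12*5 = 60.
Iteration 4: components of {Cover,Ring} -> Clip = 60*5 = 300.
Iteration 5: no further components; recursion stops.
SUM(amt) = 1 + 2 + 3 + 2 + 4 + 6 + 12 + 9 + 60 + 9 + 300 = 408.

408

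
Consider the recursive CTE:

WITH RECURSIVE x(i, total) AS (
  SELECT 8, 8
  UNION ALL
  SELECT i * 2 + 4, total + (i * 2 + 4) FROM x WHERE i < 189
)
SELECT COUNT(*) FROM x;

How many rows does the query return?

6

Base: i=8, total=8.
Iteration 1: 8 < 189 holds -> i = 8 * 2 + 4 = 20, total = 8 + 20 = 28.
Iteration 2: 20 < 189 holds -> i = 20 * 2 + 4 = 44, total = 28 + 44 = 72.
Iteration 3: 44 < 189 holds -> i = 44 * 2 + 4 = 92, total = 72 + 92 = 164.
Iteration 4: 92 < 189 holds -> i = 92 * 2 + 4 = 188, total = 164 + 188 = 352.
Iteration 5: 188 < 189 holds -> i = 188 * 2 + 4 = 380, total = 352 + 380 = 732.
Iteration 6: 380 < 189 fails; recursion stops.
Total rows emitted: 6.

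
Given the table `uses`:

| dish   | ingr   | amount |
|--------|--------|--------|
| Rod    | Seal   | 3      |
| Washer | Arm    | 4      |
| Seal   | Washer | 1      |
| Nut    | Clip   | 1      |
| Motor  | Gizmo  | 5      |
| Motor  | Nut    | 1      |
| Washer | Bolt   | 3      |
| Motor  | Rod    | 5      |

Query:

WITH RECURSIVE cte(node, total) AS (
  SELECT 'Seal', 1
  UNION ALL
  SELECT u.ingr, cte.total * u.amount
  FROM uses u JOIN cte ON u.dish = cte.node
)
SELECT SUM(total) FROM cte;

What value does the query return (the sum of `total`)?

Base: (Seal, total=1).
Iteration 1: components of {Seal} -> Washer = 1*1 = 1.
Iteration 2: components of {Washer} -> Arm = 1*4 = 4, Bolt = 1*3 = 3.
Iteration 3: no further components; recursion stops.
SUM(total) = 1 + 1 + 3 + 4 = 9.

9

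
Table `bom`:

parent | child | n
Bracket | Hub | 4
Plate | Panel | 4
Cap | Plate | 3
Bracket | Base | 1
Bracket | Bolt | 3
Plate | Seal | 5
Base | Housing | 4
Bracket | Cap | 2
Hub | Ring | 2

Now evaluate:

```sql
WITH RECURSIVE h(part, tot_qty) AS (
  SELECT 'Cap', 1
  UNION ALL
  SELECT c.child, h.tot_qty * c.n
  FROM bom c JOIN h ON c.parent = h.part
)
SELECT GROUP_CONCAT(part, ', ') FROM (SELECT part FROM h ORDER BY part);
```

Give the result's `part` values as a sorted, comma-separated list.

Base: (Cap, tot_qty=1).
Iteration 1: components of {Cap} -> Plate = 1*3 = 3.
Iteration 2: components of {Plate} -> Panel = 3*4 = 12, Seal = 3*5 = 15.
Iteration 3: no further components; recursion stops.

Cap, Panel, Plate, Seal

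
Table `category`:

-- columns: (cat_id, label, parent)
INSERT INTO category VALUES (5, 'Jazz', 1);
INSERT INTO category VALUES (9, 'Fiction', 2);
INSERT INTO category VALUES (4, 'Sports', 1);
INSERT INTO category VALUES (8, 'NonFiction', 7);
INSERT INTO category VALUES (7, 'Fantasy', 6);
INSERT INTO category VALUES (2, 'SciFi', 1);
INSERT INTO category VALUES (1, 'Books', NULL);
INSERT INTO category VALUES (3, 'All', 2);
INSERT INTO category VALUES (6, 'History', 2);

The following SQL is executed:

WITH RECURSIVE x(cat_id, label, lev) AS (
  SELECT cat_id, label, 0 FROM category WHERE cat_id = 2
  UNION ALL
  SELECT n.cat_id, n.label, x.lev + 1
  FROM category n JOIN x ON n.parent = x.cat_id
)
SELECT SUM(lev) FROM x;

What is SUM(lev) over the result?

8

Base: cat_id=2 (SciFi) at lev 0.
Iteration 1: rows with parent in {2} -> All (id 3, lev 1), History (id 6, lev 1), Fiction (id 9, lev 1).
Iteration 2: rows with parent in {3,6,9} -> Fantasy (id 7, lev 2).
Iteration 3: rows with parent in {7} -> NonFiction (id 8, lev 3).
Iteration 4: no rows with parent in {8}; recursion stops.
SUM(lev) = 0 + 1 + 1 + 1 + 2 + 3 = 8.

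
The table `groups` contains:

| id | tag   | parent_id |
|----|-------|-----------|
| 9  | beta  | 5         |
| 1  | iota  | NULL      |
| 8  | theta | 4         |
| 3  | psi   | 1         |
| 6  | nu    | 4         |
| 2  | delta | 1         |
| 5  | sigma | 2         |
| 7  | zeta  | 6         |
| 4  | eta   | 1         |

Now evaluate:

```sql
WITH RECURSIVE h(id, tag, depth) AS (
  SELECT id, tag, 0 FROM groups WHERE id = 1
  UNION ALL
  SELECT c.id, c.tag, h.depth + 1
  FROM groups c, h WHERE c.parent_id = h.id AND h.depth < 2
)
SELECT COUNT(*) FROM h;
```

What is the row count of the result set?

7

Base: id=1 (iota) at depth 0.
Iteration 1: rows with parent_id in {1} -> delta (id 2, depth 1), psi (id 3, depth 1), eta (id 4, depth 1).
Iteration 2: rows with parent_id in {2,3,4} -> sigma (id 5, depth 2), nu (id 6, depth 2), theta (id 8, depth 2).
Iteration 3: depth < 2 fails for all current rows; recursion stops.
Total rows emitted: 7.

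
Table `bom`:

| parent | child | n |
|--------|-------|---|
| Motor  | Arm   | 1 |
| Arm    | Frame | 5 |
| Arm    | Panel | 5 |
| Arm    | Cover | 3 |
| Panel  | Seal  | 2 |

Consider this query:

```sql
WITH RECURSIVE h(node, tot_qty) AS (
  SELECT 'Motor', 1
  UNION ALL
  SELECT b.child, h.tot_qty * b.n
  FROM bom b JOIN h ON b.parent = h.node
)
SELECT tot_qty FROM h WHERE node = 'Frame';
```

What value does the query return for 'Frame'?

Base: (Motor, tot_qty=1).
Iteration 1: components of {Motor} -> Arm = 1*1 = 1.
Iteration 2: components of {Arm} -> Cover = 1*3 = 3, Frame = 1*5 = 5, Panel = 1*5 = 5.
Iteration 3: components of {Cover,Frame,Panel} -> Seal = 5*2 = 10.
Iteration 4: no further components; recursion stops.

5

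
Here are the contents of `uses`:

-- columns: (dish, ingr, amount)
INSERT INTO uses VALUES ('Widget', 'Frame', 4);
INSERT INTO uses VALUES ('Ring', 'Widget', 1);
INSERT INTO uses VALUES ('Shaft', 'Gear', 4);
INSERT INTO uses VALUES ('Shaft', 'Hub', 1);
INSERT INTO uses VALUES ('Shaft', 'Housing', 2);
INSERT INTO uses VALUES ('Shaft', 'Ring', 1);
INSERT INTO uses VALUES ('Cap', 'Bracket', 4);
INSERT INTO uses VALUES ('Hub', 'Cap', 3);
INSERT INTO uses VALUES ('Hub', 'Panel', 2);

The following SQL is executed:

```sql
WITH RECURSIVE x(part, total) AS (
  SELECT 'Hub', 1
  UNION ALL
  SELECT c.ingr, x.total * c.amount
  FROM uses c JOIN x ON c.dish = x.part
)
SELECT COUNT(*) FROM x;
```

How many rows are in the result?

4

Base: (Hub, total=1).
Iteration 1: components of {Hub} -> Cap = 1*3 = 3, Panel = 1*2 = 2.
Iteration 2: components of {Cap,Panel} -> Bracket = 3*4 = 12.
Iteration 3: no further components; recursion stops.
Total rows emitted: 4.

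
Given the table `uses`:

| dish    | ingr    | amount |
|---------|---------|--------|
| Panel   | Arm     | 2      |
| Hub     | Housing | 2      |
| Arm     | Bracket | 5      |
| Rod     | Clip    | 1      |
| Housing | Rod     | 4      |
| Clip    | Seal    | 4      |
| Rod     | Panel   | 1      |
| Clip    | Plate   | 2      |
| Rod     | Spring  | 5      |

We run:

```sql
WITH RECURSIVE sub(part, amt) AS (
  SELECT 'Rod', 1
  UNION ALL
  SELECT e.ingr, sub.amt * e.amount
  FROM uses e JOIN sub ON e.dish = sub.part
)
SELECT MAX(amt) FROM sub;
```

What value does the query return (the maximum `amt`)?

10

Base: (Rod, amt=1).
Iteration 1: components of {Rod} -> Clip = 1*1 = 1, Panel = 1*1 = 1, Spring = 1*5 = 5.
Iteration 2: components of {Clip,Panel,Spring} -> Arm = 1*2 = 2, Plate = 1*2 = 2, Seal = 1*4 = 4.
Iteration 3: components of {Arm,Plate,Seal} -> Bracket = 2*5 = 10.
Iteration 4: no further components; recursion stops.
amt values: 1, 5, 1, 1, 2, 4, 2, 10; the maximum is 10.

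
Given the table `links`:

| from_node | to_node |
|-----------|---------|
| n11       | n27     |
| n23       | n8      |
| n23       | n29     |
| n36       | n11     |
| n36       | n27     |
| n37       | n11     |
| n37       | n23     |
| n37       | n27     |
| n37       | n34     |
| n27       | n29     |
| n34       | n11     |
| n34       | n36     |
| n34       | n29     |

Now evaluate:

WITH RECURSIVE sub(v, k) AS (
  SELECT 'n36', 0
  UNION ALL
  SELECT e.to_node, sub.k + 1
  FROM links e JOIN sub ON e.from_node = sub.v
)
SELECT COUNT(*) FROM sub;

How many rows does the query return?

Base: (n36, k=0).
Iteration 1: edges from {n36} -> (n11, k=1), (n27, k=1).
Iteration 2: edges from {n11,n27} -> (n27, k=2), (n29, k=2).
Iteration 3: edges from {n27,n29} -> (n29, k=3).
Iteration 4: no outgoing edges from {n29}; recursion stops.
Total rows emitted: 6.

6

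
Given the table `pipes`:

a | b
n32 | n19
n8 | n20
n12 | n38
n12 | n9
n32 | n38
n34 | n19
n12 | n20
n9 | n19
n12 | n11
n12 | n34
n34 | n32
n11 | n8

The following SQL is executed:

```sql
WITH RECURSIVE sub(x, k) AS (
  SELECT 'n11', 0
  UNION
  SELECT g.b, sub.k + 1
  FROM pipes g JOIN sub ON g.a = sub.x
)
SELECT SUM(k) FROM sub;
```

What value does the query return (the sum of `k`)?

Base: (n11, k=0).
Iteration 1: edges from {n11} -> (n8, k=1).
Iteration 2: edges from {n8} -> (n20, k=2).
Iteration 3: no outgoing edges from {n20}; recursion stops.
SUM(k) = 0 + 1 + 2 = 3.

3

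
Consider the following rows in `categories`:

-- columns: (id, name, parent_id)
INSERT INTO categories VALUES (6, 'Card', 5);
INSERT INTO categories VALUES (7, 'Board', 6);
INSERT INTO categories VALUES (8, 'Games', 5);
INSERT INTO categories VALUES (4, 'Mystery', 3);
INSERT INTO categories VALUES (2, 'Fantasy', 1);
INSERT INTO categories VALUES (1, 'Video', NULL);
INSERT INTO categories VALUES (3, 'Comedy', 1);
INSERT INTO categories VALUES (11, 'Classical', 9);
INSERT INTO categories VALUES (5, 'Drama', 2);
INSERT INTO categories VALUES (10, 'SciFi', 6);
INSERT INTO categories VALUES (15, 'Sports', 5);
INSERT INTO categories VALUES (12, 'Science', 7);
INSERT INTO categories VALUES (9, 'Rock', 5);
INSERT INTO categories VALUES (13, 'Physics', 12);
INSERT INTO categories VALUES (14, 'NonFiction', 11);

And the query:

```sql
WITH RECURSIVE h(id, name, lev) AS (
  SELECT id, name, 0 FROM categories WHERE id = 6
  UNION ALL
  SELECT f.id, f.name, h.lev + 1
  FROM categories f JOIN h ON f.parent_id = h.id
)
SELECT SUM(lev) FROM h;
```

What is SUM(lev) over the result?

Base: id=6 (Card) at lev 0.
Iteration 1: rows with parent_id in {6} -> Board (id 7, lev 1), SciFi (id 10, lev 1).
Iteration 2: rows with parent_id in {7,10} -> Science (id 12, lev 2).
Iteration 3: rows with parent_id in {12} -> Physics (id 13, lev 3).
Iteration 4: no rows with parent_id in {13}; recursion stops.
SUM(lev) = 0 + 1 + 1 + 2 + 3 = 7.

7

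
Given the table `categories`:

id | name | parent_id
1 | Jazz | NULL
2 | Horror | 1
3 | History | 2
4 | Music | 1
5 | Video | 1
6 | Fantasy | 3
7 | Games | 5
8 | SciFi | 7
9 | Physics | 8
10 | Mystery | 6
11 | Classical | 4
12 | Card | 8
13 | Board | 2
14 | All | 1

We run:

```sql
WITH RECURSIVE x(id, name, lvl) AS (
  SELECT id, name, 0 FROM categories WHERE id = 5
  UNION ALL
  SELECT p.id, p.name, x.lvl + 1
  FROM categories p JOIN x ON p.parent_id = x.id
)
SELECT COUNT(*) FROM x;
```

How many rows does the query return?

Base: id=5 (Video) at lvl 0.
Iteration 1: rows with parent_id in {5} -> Games (id 7, lvl 1).
Iteration 2: rows with parent_id in {7} -> SciFi (id 8, lvl 2).
Iteration 3: rows with parent_id in {8} -> Physics (id 9, lvl 3), Card (id 12, lvl 3).
Iteration 4: no rows with parent_id in {9,12}; recursion stops.
Total rows emitted: 5.

5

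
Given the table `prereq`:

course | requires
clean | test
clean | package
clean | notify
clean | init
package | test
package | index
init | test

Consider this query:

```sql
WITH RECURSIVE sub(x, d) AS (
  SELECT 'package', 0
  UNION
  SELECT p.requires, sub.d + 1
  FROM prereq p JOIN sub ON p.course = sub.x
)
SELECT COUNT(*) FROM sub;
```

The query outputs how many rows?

Base: (package, d=0).
Iteration 1: edges from {package} -> (index, d=1), (test, d=1).
Iteration 2: no outgoing edges from {index,test}; recursion stops.
Total rows emitted: 3.

3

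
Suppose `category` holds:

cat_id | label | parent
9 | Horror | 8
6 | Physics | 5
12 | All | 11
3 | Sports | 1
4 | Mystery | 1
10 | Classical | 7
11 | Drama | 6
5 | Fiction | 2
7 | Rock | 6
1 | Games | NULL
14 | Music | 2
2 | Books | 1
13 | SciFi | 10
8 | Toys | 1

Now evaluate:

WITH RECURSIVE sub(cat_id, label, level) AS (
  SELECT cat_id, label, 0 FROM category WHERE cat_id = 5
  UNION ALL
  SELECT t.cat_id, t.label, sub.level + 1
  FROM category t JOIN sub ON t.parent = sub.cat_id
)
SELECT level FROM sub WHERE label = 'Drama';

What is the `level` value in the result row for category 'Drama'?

2

Base: cat_id=5 (Fiction) at level 0.
Iteration 1: rows with parent in {5} -> Physics (id 6, level 1).
Iteration 2: rows with parent in {6} -> Rock (id 7, level 2), Drama (id 11, level 2).
Iteration 3: rows with parent in {7,11} -> Classical (id 10, level 3), All (id 12, level 3).
Iteration 4: rows with parent in {10,12} -> SciFi (id 13, level 4).
Iteration 5: no rows with parent in {13}; recursion stops.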